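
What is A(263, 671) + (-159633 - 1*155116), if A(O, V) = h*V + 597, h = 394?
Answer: -49778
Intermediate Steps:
A(O, V) = 597 + 394*V (A(O, V) = 394*V + 597 = 597 + 394*V)
A(263, 671) + (-159633 - 1*155116) = (597 + 394*671) + (-159633 - 1*155116) = (597 + 264374) + (-159633 - 155116) = 264971 - 314749 = -49778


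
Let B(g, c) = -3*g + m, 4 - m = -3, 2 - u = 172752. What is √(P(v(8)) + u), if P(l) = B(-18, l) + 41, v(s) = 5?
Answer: 2*I*√43162 ≈ 415.51*I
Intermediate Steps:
u = -172750 (u = 2 - 1*172752 = 2 - 172752 = -172750)
m = 7 (m = 4 - 1*(-3) = 4 + 3 = 7)
B(g, c) = 7 - 3*g (B(g, c) = -3*g + 7 = 7 - 3*g)
P(l) = 102 (P(l) = (7 - 3*(-18)) + 41 = (7 + 54) + 41 = 61 + 41 = 102)
√(P(v(8)) + u) = √(102 - 172750) = √(-172648) = 2*I*√43162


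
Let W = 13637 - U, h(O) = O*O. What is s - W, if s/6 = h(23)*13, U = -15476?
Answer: 12149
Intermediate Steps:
h(O) = O²
s = 41262 (s = 6*(23²*13) = 6*(529*13) = 6*6877 = 41262)
W = 29113 (W = 13637 - 1*(-15476) = 13637 + 15476 = 29113)
s - W = 41262 - 1*29113 = 41262 - 29113 = 12149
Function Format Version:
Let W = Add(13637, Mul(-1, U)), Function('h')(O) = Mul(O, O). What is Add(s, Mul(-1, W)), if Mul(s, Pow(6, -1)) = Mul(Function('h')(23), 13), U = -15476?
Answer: 12149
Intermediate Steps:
Function('h')(O) = Pow(O, 2)
s = 41262 (s = Mul(6, Mul(Pow(23, 2), 13)) = Mul(6, Mul(529, 13)) = Mul(6, 6877) = 41262)
W = 29113 (W = Add(13637, Mul(-1, -15476)) = Add(13637, 15476) = 29113)
Add(s, Mul(-1, W)) = Add(41262, Mul(-1, 29113)) = Add(41262, -29113) = 12149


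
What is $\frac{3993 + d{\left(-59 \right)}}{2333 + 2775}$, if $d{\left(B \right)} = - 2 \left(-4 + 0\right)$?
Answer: $\frac{4001}{5108} \approx 0.78328$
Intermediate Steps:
$d{\left(B \right)} = 8$ ($d{\left(B \right)} = \left(-2\right) \left(-4\right) = 8$)
$\frac{3993 + d{\left(-59 \right)}}{2333 + 2775} = \frac{3993 + 8}{2333 + 2775} = \frac{4001}{5108}$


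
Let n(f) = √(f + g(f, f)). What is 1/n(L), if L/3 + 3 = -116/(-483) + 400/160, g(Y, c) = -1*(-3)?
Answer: √230230/715 ≈ 0.67108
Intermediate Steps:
g(Y, c) = 3
L = -251/322 (L = -9 + 3*(-116/(-483) + 400/160) = -9 + 3*(-116*(-1/483) + 400*(1/160)) = -9 + 3*(116/483 + 5/2) = -9 + 3*(2647/966) = -9 + 2647/322 = -251/322 ≈ -0.77950)
n(f) = √(3 + f) (n(f) = √(f + 3) = √(3 + f))
1/n(L) = 1/(√(3 - 251/322)) = 1/(√(715/322)) = 1/(√230230/322) = √230230/715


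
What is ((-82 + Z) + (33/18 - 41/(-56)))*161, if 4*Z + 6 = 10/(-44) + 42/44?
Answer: -3432313/264 ≈ -13001.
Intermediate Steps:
Z = -29/22 (Z = -3/2 + (10/(-44) + 42/44)/4 = -3/2 + (10*(-1/44) + 42*(1/44))/4 = -3/2 + (-5/22 + 21/22)/4 = -3/2 + (¼)*(8/11) = -3/2 + 2/11 = -29/22 ≈ -1.3182)
((-82 + Z) + (33/18 - 41/(-56)))*161 = ((-82 - 29/22) + (33/18 - 41/(-56)))*161 = (-1833/22 + (33*(1/18) - 41*(-1/56)))*161 = (-1833/22 + (11/6 + 41/56))*161 = (-1833/22 + 431/168)*161 = -149231/1848*161 = -3432313/264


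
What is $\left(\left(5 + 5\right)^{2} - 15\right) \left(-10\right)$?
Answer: $-850$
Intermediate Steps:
$\left(\left(5 + 5\right)^{2} - 15\right) \left(-10\right) = \left(10^{2} - 15\right) \left(-10\right) = \left(100 - 15\right) \left(-10\right) = 85 \left(-10\right) = -850$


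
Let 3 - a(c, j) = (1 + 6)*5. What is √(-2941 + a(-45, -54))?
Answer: I*√2973 ≈ 54.525*I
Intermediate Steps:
a(c, j) = -32 (a(c, j) = 3 - (1 + 6)*5 = 3 - 7*5 = 3 - 1*35 = 3 - 35 = -32)
√(-2941 + a(-45, -54)) = √(-2941 - 32) = √(-2973) = I*√2973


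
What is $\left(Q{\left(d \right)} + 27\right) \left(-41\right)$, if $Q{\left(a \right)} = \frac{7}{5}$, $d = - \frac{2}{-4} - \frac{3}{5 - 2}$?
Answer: $- \frac{5822}{5} \approx -1164.4$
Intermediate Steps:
$d = - \frac{1}{2}$ ($d = \left(-2\right) \left(- \frac{1}{4}\right) - \frac{3}{5 - 2} = \frac{1}{2} - \frac{3}{3} = \frac{1}{2} - 1 = - \frac{1}{2} \approx -0.5$)
$Q{\left(a \right)} = \frac{7}{5}$ ($Q{\left(a \right)} = 7 \cdot \frac{1}{5} = \frac{7}{5}$)
$\left(Q{\left(d \right)} + 27\right) \left(-41\right) = \left(\frac{7}{5} + 27\right) \left(-41\right) = \frac{142}{5} \left(-41\right) = - \frac{5822}{5}$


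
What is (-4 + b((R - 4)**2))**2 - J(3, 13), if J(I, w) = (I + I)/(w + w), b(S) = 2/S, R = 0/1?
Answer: 12301/832 ≈ 14.785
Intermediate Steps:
R = 0 (R = 0*1 = 0)
J(I, w) = I/w (J(I, w) = (2*I)/((2*w)) = (2*I)*(1/(2*w)) = I/w)
(-4 + b((R - 4)**2))**2 - J(3, 13) = (-4 + 2/((0 - 4)**2))**2 - 3/13 = (-4 + 2/((-4)**2))**2 - 3/13 = (-4 + 2/16)**2 - 1*3/13 = (-4 + 2*(1/16))**2 - 3/13 = (-4 + 1/8)**2 - 3/13 = (-31/8)**2 - 3/13 = 961/64 - 3/13 = 12301/832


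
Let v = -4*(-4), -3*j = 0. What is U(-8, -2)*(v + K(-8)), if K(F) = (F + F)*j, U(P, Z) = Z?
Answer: -32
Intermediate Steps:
j = 0 (j = -1/3*0 = 0)
v = 16
K(F) = 0 (K(F) = (F + F)*0 = (2*F)*0 = 0)
U(-8, -2)*(v + K(-8)) = -2*(16 + 0) = -2*16 = -32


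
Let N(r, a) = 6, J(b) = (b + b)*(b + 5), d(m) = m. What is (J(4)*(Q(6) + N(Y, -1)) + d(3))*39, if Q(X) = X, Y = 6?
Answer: 33813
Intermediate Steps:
J(b) = 2*b*(5 + b) (J(b) = (2*b)*(5 + b) = 2*b*(5 + b))
(J(4)*(Q(6) + N(Y, -1)) + d(3))*39 = ((2*4*(5 + 4))*(6 + 6) + 3)*39 = ((2*4*9)*12 + 3)*39 = (72*12 + 3)*39 = (864 + 3)*39 = 867*39 = 33813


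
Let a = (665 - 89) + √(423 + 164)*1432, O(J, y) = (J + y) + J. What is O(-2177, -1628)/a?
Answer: 53838/18802883 - 535389*√587/75211532 ≈ -0.16960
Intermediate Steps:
O(J, y) = y + 2*J
a = 576 + 1432*√587 (a = 576 + √587*1432 = 576 + 1432*√587 ≈ 35271.)
O(-2177, -1628)/a = (-1628 + 2*(-2177))/(576 + 1432*√587) = (-1628 - 4354)/(576 + 1432*√587) = -5982/(576 + 1432*√587)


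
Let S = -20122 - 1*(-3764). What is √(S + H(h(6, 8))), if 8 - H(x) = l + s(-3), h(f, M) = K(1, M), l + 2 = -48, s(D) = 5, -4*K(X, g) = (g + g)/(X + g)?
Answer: I*√16305 ≈ 127.69*I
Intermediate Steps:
K(X, g) = -g/(2*(X + g)) (K(X, g) = -(g + g)/(4*(X + g)) = -2*g/(4*(X + g)) = -g/(2*(X + g)))
l = -50 (l = -2 - 48 = -50)
h(f, M) = -M/(2 + 2*M) (h(f, M) = -M/(2*1 + 2*M) = -M/(2 + 2*M))
H(x) = 53 (H(x) = 8 - (-50 + 5) = 8 - 1*(-45) = 8 + 45 = 53)
S = -16358 (S = -20122 + 3764 = -16358)
√(S + H(h(6, 8))) = √(-16358 + 53) = √(-16305) = I*√16305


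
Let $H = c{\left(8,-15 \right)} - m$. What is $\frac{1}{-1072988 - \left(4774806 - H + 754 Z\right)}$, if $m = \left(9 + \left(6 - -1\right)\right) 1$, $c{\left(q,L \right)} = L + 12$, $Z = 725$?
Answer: $- \frac{1}{6394463} \approx -1.5639 \cdot 10^{-7}$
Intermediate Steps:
$c{\left(q,L \right)} = 12 + L$
$m = 16$ ($m = \left(9 + \left(6 + 1\right)\right) 1 = \left(9 + 7\right) 1 = 16 \cdot 1 = 16$)
$H = -19$ ($H = \left(12 - 15\right) - 16 = -3 - 16 = -19$)
$\frac{1}{-1072988 - \left(4774806 - H + 754 Z\right)} = \frac{1}{-1072988 - 5321475} = \frac{1}{-6394463} = - \frac{1}{6394463}$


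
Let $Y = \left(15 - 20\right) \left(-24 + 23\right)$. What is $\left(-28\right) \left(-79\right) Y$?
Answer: $11060$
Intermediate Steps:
$Y = 5$ ($Y = \left(-5\right) \left(-1\right) = 5$)
$\left(-28\right) \left(-79\right) Y = \left(-28\right) \left(-79\right) 5 = 2212 \cdot 5 = 11060$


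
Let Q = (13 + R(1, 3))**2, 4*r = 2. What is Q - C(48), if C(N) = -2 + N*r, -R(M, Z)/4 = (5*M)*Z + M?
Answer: 2579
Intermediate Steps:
R(M, Z) = -4*M - 20*M*Z (R(M, Z) = -4*((5*M)*Z + M) = -4*(5*M*Z + M) = -4*(M + 5*M*Z) = -4*M - 20*M*Z)
r = 1/2 (r = (1/4)*2 = 1/2 ≈ 0.50000)
C(N) = -2 + N/2 (C(N) = -2 + N*(1/2) = -2 + N/2)
Q = 2601 (Q = (13 - 4*1*(1 + 5*3))**2 = (13 - 4*1*(1 + 15))**2 = (13 - 4*1*16)**2 = (13 - 64)**2 = (-51)**2 = 2601)
Q - C(48) = 2601 - (-2 + (1/2)*48) = 2601 - (-2 + 24) = 2601 - 1*22 = 2601 - 22 = 2579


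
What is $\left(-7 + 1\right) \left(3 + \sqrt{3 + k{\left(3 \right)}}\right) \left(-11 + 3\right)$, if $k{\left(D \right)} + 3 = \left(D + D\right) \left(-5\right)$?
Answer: $144 + 48 i \sqrt{30} \approx 144.0 + 262.91 i$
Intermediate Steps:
$k{\left(D \right)} = -3 - 10 D$ ($k{\left(D \right)} = -3 + \left(D + D\right) \left(-5\right) = -3 + 2 D \left(-5\right) = -3 - 10 D$)
$\left(-7 + 1\right) \left(3 + \sqrt{3 + k{\left(3 \right)}}\right) \left(-11 + 3\right) = \left(-7 + 1\right) \left(3 + \sqrt{3 - 33}\right) \left(-11 + 3\right) = - 6 \left(3 + \sqrt{3 - 33}\right) \left(-8\right) = - 6 \left(3 + \sqrt{-30}\right) \left(-8\right) = - 6 \left(3 + i \sqrt{30}\right) \left(-8\right) = \left(-18 - 6 i \sqrt{30}\right) \left(-8\right) = 144 + 48 i \sqrt{30}$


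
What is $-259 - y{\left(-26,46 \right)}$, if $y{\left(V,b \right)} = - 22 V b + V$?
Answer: $-26545$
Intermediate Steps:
$y{\left(V,b \right)} = V - 22 V b$ ($y{\left(V,b \right)} = - 22 V b + V = V - 22 V b$)
$-259 - y{\left(-26,46 \right)} = -259 - - 26 \left(1 - 1012\right) = -259 - \left(-26\right) \left(-1011\right) = -259 - 26286 = -26545$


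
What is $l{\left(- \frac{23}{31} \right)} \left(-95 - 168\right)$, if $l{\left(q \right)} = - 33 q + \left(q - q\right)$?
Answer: $- \frac{199617}{31} \approx -6439.3$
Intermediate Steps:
$l{\left(q \right)} = - 33 q$ ($l{\left(q \right)} = - 33 q + 0 = - 33 q$)
$l{\left(- \frac{23}{31} \right)} \left(-95 - 168\right) = - 33 \left(- \frac{23}{31}\right) \left(-95 - 168\right) = - 33 \left(\left(-23\right) \frac{1}{31}\right) \left(-95 - 168\right) = \left(-33\right) \left(- \frac{23}{31}\right) \left(-263\right) = \frac{759}{31} \left(-263\right) = - \frac{199617}{31}$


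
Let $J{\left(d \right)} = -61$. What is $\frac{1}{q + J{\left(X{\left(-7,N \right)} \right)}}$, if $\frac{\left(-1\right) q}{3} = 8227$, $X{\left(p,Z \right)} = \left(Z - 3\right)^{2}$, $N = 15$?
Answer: $- \frac{1}{24742} \approx -4.0417 \cdot 10^{-5}$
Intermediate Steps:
$X{\left(p,Z \right)} = \left(-3 + Z\right)^{2}$
$q = -24681$ ($q = \left(-3\right) 8227 = -24681$)
$\frac{1}{q + J{\left(X{\left(-7,N \right)} \right)}} = \frac{1}{-24681 - 61} = \frac{1}{-24742} = - \frac{1}{24742}$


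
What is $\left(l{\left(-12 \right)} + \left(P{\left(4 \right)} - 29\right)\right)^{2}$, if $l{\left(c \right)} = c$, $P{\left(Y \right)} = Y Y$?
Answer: $625$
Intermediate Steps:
$P{\left(Y \right)} = Y^{2}$
$\left(l{\left(-12 \right)} + \left(P{\left(4 \right)} - 29\right)\right)^{2} = \left(-12 + \left(4^{2} - 29\right)\right)^{2} = \left(-12 + \left(16 - 29\right)\right)^{2} = \left(-12 - 13\right)^{2} = \left(-25\right)^{2} = 625$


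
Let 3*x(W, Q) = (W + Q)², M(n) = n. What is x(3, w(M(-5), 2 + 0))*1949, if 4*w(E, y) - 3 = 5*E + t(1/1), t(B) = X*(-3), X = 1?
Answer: 329381/48 ≈ 6862.1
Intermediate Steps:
t(B) = -3 (t(B) = 1*(-3) = -3)
w(E, y) = 5*E/4 (w(E, y) = ¾ + (5*E - 3)/4 = ¾ + (-3 + 5*E)/4 = ¾ + (-¾ + 5*E/4) = 5*E/4)
x(W, Q) = (Q + W)²/3 (x(W, Q) = (W + Q)²/3 = (Q + W)²/3)
x(3, w(M(-5), 2 + 0))*1949 = (((5/4)*(-5) + 3)²/3)*1949 = ((-25/4 + 3)²/3)*1949 = ((-13/4)²/3)*1949 = ((⅓)*(169/16))*1949 = (169/48)*1949 = 329381/48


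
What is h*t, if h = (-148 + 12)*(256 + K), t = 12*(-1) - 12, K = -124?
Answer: 430848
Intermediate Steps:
t = -24 (t = -12 - 12 = -24)
h = -17952 (h = (-148 + 12)*(256 - 124) = -136*132 = -17952)
h*t = -17952*(-24) = 430848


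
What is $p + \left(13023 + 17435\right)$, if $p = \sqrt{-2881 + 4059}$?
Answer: $30458 + \sqrt{1178} \approx 30492.0$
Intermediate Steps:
$p = \sqrt{1178} \approx 34.322$
$p + \left(13023 + 17435\right) = \sqrt{1178} + \left(13023 + 17435\right) = \sqrt{1178} + 30458 = 30458 + \sqrt{1178}$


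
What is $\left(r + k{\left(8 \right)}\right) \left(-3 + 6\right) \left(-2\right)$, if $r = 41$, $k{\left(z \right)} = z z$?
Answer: $-630$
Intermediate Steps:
$k{\left(z \right)} = z^{2}$
$\left(r + k{\left(8 \right)}\right) \left(-3 + 6\right) \left(-2\right) = \left(41 + 8^{2}\right) \left(-3 + 6\right) \left(-2\right) = \left(41 + 64\right) 3 \left(-2\right) = 105 \left(-6\right) = -630$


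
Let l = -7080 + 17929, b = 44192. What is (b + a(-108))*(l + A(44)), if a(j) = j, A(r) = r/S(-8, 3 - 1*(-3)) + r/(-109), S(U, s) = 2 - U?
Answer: 260751702172/545 ≈ 4.7844e+8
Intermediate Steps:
l = 10849
A(r) = 99*r/1090 (A(r) = r/(2 - 1*(-8)) + r/(-109) = r/(2 + 8) + r*(-1/109) = r/10 - r/109 = 99*r/1090)
(b + a(-108))*(l + A(44)) = (44192 - 108)*(10849 + (99/1090)*44) = 44084*(10849 + 2178/545) = 44084*(5914883/545) = 260751702172/545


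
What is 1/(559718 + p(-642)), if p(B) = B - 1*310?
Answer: 1/558766 ≈ 1.7897e-6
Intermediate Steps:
p(B) = -310 + B (p(B) = B - 310 = -310 + B)
1/(559718 + p(-642)) = 1/(559718 + (-310 - 642)) = 1/(559718 - 952) = 1/558766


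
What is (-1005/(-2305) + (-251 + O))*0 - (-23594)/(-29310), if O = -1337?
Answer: -11797/14655 ≈ -0.80498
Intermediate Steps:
(-1005/(-2305) + (-251 + O))*0 - (-23594)/(-29310) = (-1005/(-2305) + (-251 - 1337))*0 - (-23594)/(-29310) = (-1005*(-1/2305) - 1588)*0 - (-23594)*(-1)/29310 = (201/461 - 1588)*0 - 1*11797/14655 = -731867/461*0 - 11797/14655 = 0 - 11797/14655 = -11797/14655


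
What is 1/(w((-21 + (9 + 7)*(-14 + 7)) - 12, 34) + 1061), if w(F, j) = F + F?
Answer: 1/771 ≈ 0.0012970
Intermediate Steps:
w(F, j) = 2*F
1/(w((-21 + (9 + 7)*(-14 + 7)) - 12, 34) + 1061) = 1/(2*((-21 + (9 + 7)*(-14 + 7)) - 12) + 1061) = 1/(2*((-21 + 16*(-7)) - 12) + 1061) = 1/(2*((-21 - 112) - 12) + 1061) = 1/(2*(-133 - 12) + 1061) = 1/(2*(-145) + 1061) = 1/(-290 + 1061) = 1/771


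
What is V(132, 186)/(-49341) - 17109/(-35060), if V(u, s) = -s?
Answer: 283565443/576631820 ≈ 0.49176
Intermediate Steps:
V(132, 186)/(-49341) - 17109/(-35060) = -1*186/(-49341) - 17109/(-35060) = -186*(-1/49341) - 17109*(-1/35060) = 62/16447 + 17109/35060 = 283565443/576631820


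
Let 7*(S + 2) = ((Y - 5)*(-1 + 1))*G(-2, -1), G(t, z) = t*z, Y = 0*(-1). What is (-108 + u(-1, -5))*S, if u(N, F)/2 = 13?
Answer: 164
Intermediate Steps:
Y = 0
u(N, F) = 26 (u(N, F) = 2*13 = 26)
S = -2 (S = -2 + (((0 - 5)*(-1 + 1))*(-2*(-1)))/7 = -2 + (-5*0*2)/7 = -2 + (0*2)/7 = -2 + (1/7)*0 = -2 + 0 = -2)
(-108 + u(-1, -5))*S = (-108 + 26)*(-2) = -82*(-2) = 164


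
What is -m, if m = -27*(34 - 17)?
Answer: 459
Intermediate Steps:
m = -459 (m = -27*17 = -459)
-m = -1*(-459) = 459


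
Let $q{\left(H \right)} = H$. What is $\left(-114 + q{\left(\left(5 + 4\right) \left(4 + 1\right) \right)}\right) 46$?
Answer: $-3174$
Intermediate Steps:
$\left(-114 + q{\left(\left(5 + 4\right) \left(4 + 1\right) \right)}\right) 46 = \left(-114 + \left(5 + 4\right) \left(4 + 1\right)\right) 46 = \left(-114 + 9 \cdot 5\right) 46 = \left(-114 + 45\right) 46 = \left(-69\right) 46 = -3174$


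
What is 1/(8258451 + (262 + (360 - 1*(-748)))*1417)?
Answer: 1/10199741 ≈ 9.8042e-8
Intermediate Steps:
1/(8258451 + (262 + (360 - 1*(-748)))*1417) = 1/(8258451 + (262 + (360 + 748))*1417) = 1/(8258451 + (262 + 1108)*1417) = 1/(8258451 + 1370*1417) = 1/(8258451 + 1941290) = 1/10199741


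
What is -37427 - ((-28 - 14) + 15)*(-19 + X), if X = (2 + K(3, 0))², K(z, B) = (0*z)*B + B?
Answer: -37832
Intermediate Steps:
K(z, B) = B (K(z, B) = 0*B + B = 0 + B = B)
X = 4 (X = (2 + 0)² = 2² = 4)
-37427 - ((-28 - 14) + 15)*(-19 + X) = -37427 - ((-28 - 14) + 15)*(-19 + 4) = -37427 - (-42 + 15)*(-15) = -37427 - (-27)*(-15) = -37427 - 1*405 = -37427 - 405 = -37832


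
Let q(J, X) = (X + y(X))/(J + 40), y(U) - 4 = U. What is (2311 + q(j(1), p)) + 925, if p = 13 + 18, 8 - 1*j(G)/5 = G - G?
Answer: 129473/40 ≈ 3236.8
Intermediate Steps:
j(G) = 40 (j(G) = 40 - 5*(G - G) = 40 - 5*0 = 40 + 0 = 40)
y(U) = 4 + U
p = 31
q(J, X) = (4 + 2*X)/(40 + J) (q(J, X) = (X + (4 + X))/(J + 40) = (4 + 2*X)/(40 + J))
(2311 + q(j(1), p)) + 925 = (2311 + 2*(2 + 31)/(40 + 40)) + 925 = (2311 + 2*33/80) + 925 = (2311 + 2*(1/80)*33) + 925 = (2311 + 33/40) + 925 = 92473/40 + 925 = 129473/40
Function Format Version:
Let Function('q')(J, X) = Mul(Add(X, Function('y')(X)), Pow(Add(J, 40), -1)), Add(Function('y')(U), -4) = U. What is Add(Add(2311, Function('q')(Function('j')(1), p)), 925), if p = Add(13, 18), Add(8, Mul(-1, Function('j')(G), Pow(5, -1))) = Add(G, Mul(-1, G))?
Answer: Rational(129473, 40) ≈ 3236.8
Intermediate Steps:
Function('j')(G) = 40 (Function('j')(G) = Add(40, Mul(-5, Add(G, Mul(-1, G)))) = Add(40, Mul(-5, 0)) = Add(40, 0) = 40)
Function('y')(U) = Add(4, U)
p = 31
Function('q')(J, X) = Mul(Pow(Add(40, J), -1), Add(4, Mul(2, X))) (Function('q')(J, X) = Mul(Add(X, Add(4, X)), Pow(Add(J, 40), -1)) = Mul(Add(4, Mul(2, X)), Pow(Add(40, J), -1)) = Mul(Pow(Add(40, J), -1), Add(4, Mul(2, X))))
Add(Add(2311, Function('q')(Function('j')(1), p)), 925) = Add(Add(2311, Mul(2, Pow(Add(40, 40), -1), Add(2, 31))), 925) = Add(Add(2311, Mul(2, Pow(80, -1), 33)), 925) = Add(Add(2311, Mul(2, Rational(1, 80), 33)), 925) = Add(Add(2311, Rational(33, 40)), 925) = Add(Rational(92473, 40), 925) = Rational(129473, 40)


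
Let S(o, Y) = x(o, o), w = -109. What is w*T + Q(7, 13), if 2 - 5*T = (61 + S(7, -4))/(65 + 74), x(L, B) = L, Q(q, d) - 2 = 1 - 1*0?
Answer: -4161/139 ≈ -29.935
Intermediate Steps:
Q(q, d) = 3 (Q(q, d) = 2 + (1 - 1*0) = 2 + (1 + 0) = 2 + 1 = 3)
S(o, Y) = o
T = 42/139 (T = 2/5 - (61 + 7)/(5*(65 + 74)) = 2/5 - 68/(5*139) = 2/5 - 1/5*68/139 = 2/5 - 68/695 = 42/139 ≈ 0.30216)
w*T + Q(7, 13) = -109*42/139 + 3 = -4578/139 + 3 = -4161/139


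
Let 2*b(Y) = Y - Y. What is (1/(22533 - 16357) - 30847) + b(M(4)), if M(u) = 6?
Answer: -190511071/6176 ≈ -30847.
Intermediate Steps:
b(Y) = 0 (b(Y) = (Y - Y)/2 = (1/2)*0 = 0)
(1/(22533 - 16357) - 30847) + b(M(4)) = (1/(22533 - 16357) - 30847) + 0 = (1/6176 - 30847) + 0 = -190511071/6176 + 0 = -190511071/6176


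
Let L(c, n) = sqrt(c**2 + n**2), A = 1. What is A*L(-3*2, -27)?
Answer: 3*sqrt(85) ≈ 27.659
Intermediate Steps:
A*L(-3*2, -27) = 1*sqrt((-3*2)**2 + (-27)**2) = 1*sqrt((-6)**2 + 729) = 1*sqrt(36 + 729) = 1*sqrt(765) = 1*(3*sqrt(85)) = 3*sqrt(85)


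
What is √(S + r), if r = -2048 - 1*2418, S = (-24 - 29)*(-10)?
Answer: 4*I*√246 ≈ 62.738*I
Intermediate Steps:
S = 530 (S = -53*(-10) = 530)
r = -4466 (r = -2048 - 2418 = -4466)
√(S + r) = √(530 - 4466) = √(-3936) = 4*I*√246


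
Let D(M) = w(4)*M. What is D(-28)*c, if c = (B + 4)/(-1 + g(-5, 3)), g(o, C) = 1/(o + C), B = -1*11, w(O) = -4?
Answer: 1568/3 ≈ 522.67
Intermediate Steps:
B = -11
D(M) = -4*M
g(o, C) = 1/(C + o)
c = 14/3 (c = (-11 + 4)/(-1 + 1/(3 - 5)) = -7/(-1 + 1/(-2)) = -7/(-1 - ½) = -7/(-3/2) = -7*(-⅔) = 14/3 ≈ 4.6667)
D(-28)*c = -4*(-28)*(14/3) = 112*(14/3) = 1568/3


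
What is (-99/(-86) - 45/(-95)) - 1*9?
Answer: -12051/1634 ≈ -7.3752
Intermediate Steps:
(-99/(-86) - 45/(-95)) - 1*9 = (-99*(-1/86) - 45*(-1/95)) - 9 = (99/86 + 9/19) - 9 = 2655/1634 - 9 = -12051/1634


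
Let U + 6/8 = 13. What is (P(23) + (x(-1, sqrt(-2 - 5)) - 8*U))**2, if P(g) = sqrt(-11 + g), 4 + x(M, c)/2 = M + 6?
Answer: 9228 - 384*sqrt(3) ≈ 8562.9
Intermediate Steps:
U = 49/4 (U = -3/4 + 13 = 49/4 ≈ 12.250)
x(M, c) = 4 + 2*M (x(M, c) = -8 + 2*(M + 6) = -8 + 2*(6 + M) = -8 + (12 + 2*M) = 4 + 2*M)
(P(23) + (x(-1, sqrt(-2 - 5)) - 8*U))**2 = (sqrt(-11 + 23) + ((4 + 2*(-1)) - 8*49/4))**2 = (sqrt(12) + ((4 - 2) - 98))**2 = (2*sqrt(3) + (2 - 98))**2 = (2*sqrt(3) - 96)**2 = (-96 + 2*sqrt(3))**2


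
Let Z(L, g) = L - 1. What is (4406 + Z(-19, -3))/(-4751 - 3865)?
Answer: -731/1436 ≈ -0.50905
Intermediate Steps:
Z(L, g) = -1 + L
(4406 + Z(-19, -3))/(-4751 - 3865) = (4406 + (-1 - 19))/(-4751 - 3865) = (4406 - 20)/(-8616) = 4386*(-1/8616) = -731/1436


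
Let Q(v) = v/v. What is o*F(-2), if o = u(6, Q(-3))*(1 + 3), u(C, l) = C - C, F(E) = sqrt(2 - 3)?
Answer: 0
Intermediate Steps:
Q(v) = 1
F(E) = I (F(E) = sqrt(-1) = I)
u(C, l) = 0
o = 0 (o = 0*(1 + 3) = 0*4 = 0)
o*F(-2) = 0*I = 0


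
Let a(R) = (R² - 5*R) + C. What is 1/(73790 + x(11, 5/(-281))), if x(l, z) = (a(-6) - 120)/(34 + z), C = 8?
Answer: 9549/704607784 ≈ 1.3552e-5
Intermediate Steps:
a(R) = 8 + R² - 5*R (a(R) = (R² - 5*R) + 8 = 8 + R² - 5*R)
x(l, z) = -46/(34 + z) (x(l, z) = ((8 + (-6)² - 5*(-6)) - 120)/(34 + z) = ((8 + 36 + 30) - 120)/(34 + z) = (74 - 120)/(34 + z) = -46/(34 + z))
1/(73790 + x(11, 5/(-281))) = 1/(73790 - 46/(34 + 5/(-281))) = 1/(73790 - 46/(34 + 5*(-1/281))) = 1/(73790 - 46/(34 - 5/281)) = 1/(73790 - 46/9549/281) = 1/(73790 - 46*281/9549) = 1/(73790 - 12926/9549) = 1/(704607784/9549) = 9549/704607784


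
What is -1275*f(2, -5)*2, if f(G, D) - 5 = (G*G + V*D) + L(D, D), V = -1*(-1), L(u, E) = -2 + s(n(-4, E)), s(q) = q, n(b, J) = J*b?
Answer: -56100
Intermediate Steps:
L(u, E) = -2 - 4*E (L(u, E) = -2 + E*(-4) = -2 - 4*E)
V = 1
f(G, D) = 3 + G² - 3*D (f(G, D) = 5 + ((G*G + 1*D) + (-2 - 4*D)) = 5 + ((G² + D) + (-2 - 4*D)) = 5 + ((D + G²) + (-2 - 4*D)) = 5 + (-2 + G² - 3*D) = 3 + G² - 3*D)
-1275*f(2, -5)*2 = -1275*(3 + 2² - 3*(-5))*2 = -1275*(3 + 4 + 15)*2 = -28050*2 = -1275*44 = -56100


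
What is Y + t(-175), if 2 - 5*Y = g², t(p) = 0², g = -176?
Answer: -30974/5 ≈ -6194.8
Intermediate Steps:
t(p) = 0
Y = -30974/5 (Y = ⅖ - ⅕*(-176)² = ⅖ - ⅕*30976 = ⅖ - 30976/5 = -30974/5 ≈ -6194.8)
Y + t(-175) = -30974/5 + 0 = -30974/5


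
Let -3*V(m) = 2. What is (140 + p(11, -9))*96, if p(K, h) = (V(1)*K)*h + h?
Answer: 18912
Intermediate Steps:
V(m) = -2/3 (V(m) = -1/3*2 = -2/3)
p(K, h) = h - 2*K*h/3 (p(K, h) = (-2*K/3)*h + h = -2*K*h/3 + h = h - 2*K*h/3)
(140 + p(11, -9))*96 = (140 + (1/3)*(-9)*(3 - 2*11))*96 = (140 + (1/3)*(-9)*(3 - 22))*96 = (140 + (1/3)*(-9)*(-19))*96 = (140 + 57)*96 = 197*96 = 18912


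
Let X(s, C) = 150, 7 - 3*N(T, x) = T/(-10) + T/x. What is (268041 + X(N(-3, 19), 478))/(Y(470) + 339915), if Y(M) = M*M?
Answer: 268191/560815 ≈ 0.47822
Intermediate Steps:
Y(M) = M²
N(T, x) = 7/3 + T/30 - T/(3*x) (N(T, x) = 7/3 - (T/(-10) + T/x)/3 = 7/3 - (T*(-⅒) + T/x)/3 = 7/3 - (-T/10 + T/x)/3 = 7/3 + (T/30 - T/(3*x)) = 7/3 + T/30 - T/(3*x))
(268041 + X(N(-3, 19), 478))/(Y(470) + 339915) = (268041 + 150)/(470² + 339915) = 268191/(220900 + 339915) = 268191/560815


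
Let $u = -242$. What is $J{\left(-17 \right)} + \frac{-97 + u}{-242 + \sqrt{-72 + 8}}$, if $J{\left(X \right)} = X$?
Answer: $- \frac{457319}{29314} + \frac{678 i}{14657} \approx -15.601 + 0.046258 i$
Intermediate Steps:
$J{\left(-17 \right)} + \frac{-97 + u}{-242 + \sqrt{-72 + 8}} = -17 + \frac{-97 - 242}{-242 + \sqrt{-72 + 8}} = -17 - \frac{339}{-242 + \sqrt{-64}} = -17 - \frac{339}{-242 + 8 i} = -17 - 339 \frac{-242 - 8 i}{58628} = -17 - \frac{339 \left(-242 - 8 i\right)}{58628}$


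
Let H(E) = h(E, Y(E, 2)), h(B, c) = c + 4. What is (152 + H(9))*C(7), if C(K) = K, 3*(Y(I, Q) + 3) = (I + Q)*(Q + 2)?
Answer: 3521/3 ≈ 1173.7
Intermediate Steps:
Y(I, Q) = -3 + (2 + Q)*(I + Q)/3 (Y(I, Q) = -3 + ((I + Q)*(Q + 2))/3 = -3 + ((I + Q)*(2 + Q))/3 = -3 + ((2 + Q)*(I + Q))/3 = -3 + (2 + Q)*(I + Q)/3)
h(B, c) = 4 + c
H(E) = 11/3 + 4*E/3 (H(E) = 4 + (-3 + (1/3)*2**2 + 2*E/3 + (2/3)*2 + (1/3)*E*2) = 4 + (-3 + (1/3)*4 + 2*E/3 + 4/3 + 2*E/3) = 4 + (-3 + 4/3 + 2*E/3 + 4/3 + 2*E/3) = 4 + (-1/3 + 4*E/3) = 11/3 + 4*E/3)
(152 + H(9))*C(7) = (152 + (11/3 + (4/3)*9))*7 = (152 + (11/3 + 12))*7 = (152 + 47/3)*7 = (503/3)*7 = 3521/3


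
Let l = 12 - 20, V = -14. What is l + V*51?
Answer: -722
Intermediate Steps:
l = -8
l + V*51 = -8 - 14*51 = -8 - 714 = -722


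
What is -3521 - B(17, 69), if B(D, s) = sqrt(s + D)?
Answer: -3521 - sqrt(86) ≈ -3530.3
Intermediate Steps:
B(D, s) = sqrt(D + s)
-3521 - B(17, 69) = -3521 - sqrt(17 + 69) = -3521 - sqrt(86)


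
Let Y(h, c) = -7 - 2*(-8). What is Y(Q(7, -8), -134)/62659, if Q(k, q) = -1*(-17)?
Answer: 9/62659 ≈ 0.00014363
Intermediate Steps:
Q(k, q) = 17
Y(h, c) = 9 (Y(h, c) = -7 + 16 = 9)
Y(Q(7, -8), -134)/62659 = 9/62659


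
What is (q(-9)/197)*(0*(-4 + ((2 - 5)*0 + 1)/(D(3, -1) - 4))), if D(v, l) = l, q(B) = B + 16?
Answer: 0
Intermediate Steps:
q(B) = 16 + B
(q(-9)/197)*(0*(-4 + ((2 - 5)*0 + 1)/(D(3, -1) - 4))) = ((16 - 9)/197)*(0*(-4 + ((2 - 5)*0 + 1)/(-1 - 4))) = (7*(1/197))*(0*(-4 + (-3*0 + 1)/(-5))) = 7*(0*(-4 + (0 + 1)*(-⅕)))/197 = 7*(0*(-4 + 1*(-⅕)))/197 = 7*(0*(-4 - ⅕))/197 = 7*(0*(-21/5))/197 = (7/197)*0 = 0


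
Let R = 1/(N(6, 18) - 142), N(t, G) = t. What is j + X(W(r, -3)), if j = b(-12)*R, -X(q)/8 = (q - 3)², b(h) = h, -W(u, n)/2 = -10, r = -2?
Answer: -78605/34 ≈ -2311.9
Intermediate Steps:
W(u, n) = 20 (W(u, n) = -2*(-10) = 20)
X(q) = -8*(-3 + q)² (X(q) = -8*(q - 3)² = -8*(-3 + q)²)
R = -1/136 (R = 1/(6 - 142) = 1/(-136) = -1/136 ≈ -0.0073529)
j = 3/34 (j = -12*(-1/136) = 3/34 ≈ 0.088235)
j + X(W(r, -3)) = 3/34 - 8*(-3 + 20)² = 3/34 - 8*17² = 3/34 - 8*289 = 3/34 - 2312 = -78605/34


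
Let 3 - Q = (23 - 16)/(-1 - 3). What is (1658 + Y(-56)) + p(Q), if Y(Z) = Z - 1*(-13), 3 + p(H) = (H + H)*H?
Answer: 13257/8 ≈ 1657.1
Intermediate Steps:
Q = 19/4 (Q = 3 - (23 - 16)/(-1 - 3) = 3 - 7/(-4) = 3 - 7*(-1)/4 = 3 - 1*(-7/4) = 3 + 7/4 = 19/4 ≈ 4.7500)
p(H) = -3 + 2*H**2 (p(H) = -3 + (H + H)*H = -3 + (2*H)*H = -3 + 2*H**2)
Y(Z) = 13 + Z (Y(Z) = Z + 13 = 13 + Z)
(1658 + Y(-56)) + p(Q) = (1658 + (13 - 56)) + (-3 + 2*(19/4)**2) = (1658 - 43) + (-3 + 2*(361/16)) = 1615 + (-3 + 361/8) = 1615 + 337/8 = 13257/8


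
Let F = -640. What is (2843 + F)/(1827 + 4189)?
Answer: 2203/6016 ≈ 0.36619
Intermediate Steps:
(2843 + F)/(1827 + 4189) = (2843 - 640)/(1827 + 4189) = 2203/6016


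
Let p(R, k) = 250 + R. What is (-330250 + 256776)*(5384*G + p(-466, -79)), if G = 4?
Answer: -1566465680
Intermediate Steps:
(-330250 + 256776)*(5384*G + p(-466, -79)) = (-330250 + 256776)*(5384*4 + (250 - 466)) = -73474*(21536 - 216) = -73474*21320 = -1566465680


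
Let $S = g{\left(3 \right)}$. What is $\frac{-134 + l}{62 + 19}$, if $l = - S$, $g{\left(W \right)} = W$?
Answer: $- \frac{137}{81} \approx -1.6914$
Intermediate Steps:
$S = 3$
$l = -3$ ($l = \left(-1\right) 3 = -3$)
$\frac{-134 + l}{62 + 19} = \frac{-134 - 3}{62 + 19} = \frac{1}{81} \left(-137\right) = - \frac{137}{81}$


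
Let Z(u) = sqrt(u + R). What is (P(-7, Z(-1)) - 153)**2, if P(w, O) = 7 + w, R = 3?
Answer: 23409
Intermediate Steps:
Z(u) = sqrt(3 + u) (Z(u) = sqrt(u + 3) = sqrt(3 + u))
(P(-7, Z(-1)) - 153)**2 = ((7 - 7) - 153)**2 = (0 - 153)**2 = (-153)**2 = 23409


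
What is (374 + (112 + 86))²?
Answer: 327184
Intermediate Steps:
(374 + (112 + 86))² = (374 + 198)² = 572² = 327184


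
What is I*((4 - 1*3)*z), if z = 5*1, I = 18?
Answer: 90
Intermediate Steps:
z = 5
I*((4 - 1*3)*z) = 18*((4 - 1*3)*5) = 18*((4 - 3)*5) = 18*(1*5) = 18*5 = 90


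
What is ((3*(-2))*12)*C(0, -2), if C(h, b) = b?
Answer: 144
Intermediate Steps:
((3*(-2))*12)*C(0, -2) = ((3*(-2))*12)*(-2) = -6*12*(-2) = -72*(-2) = 144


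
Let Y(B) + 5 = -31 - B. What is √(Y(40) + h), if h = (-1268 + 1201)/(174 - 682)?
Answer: I*√4894707/254 ≈ 8.7102*I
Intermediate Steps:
Y(B) = -36 - B (Y(B) = -5 + (-31 - B) = -36 - B)
h = 67/508 (h = -67/(-508) = -67*(-1/508) = 67/508 ≈ 0.13189)
√(Y(40) + h) = √((-36 - 1*40) + 67/508) = √((-36 - 40) + 67/508) = √(-76 + 67/508) = √(-38541/508) = I*√4894707/254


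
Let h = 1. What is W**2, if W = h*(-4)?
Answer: 16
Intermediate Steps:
W = -4 (W = 1*(-4) = -4)
W**2 = (-4)**2 = 16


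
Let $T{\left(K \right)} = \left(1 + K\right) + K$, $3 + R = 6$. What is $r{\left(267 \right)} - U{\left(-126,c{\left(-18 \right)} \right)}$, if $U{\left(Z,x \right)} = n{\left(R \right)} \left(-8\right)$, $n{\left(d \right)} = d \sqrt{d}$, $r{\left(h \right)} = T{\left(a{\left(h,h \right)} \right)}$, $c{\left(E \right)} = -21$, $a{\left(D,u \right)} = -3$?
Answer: $-5 + 24 \sqrt{3} \approx 36.569$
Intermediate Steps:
$R = 3$ ($R = -3 + 6 = 3$)
$T{\left(K \right)} = 1 + 2 K$
$r{\left(h \right)} = -5$ ($r{\left(h \right)} = 1 + 2 \left(-3\right) = 1 - 6 = -5$)
$n{\left(d \right)} = d^{\frac{3}{2}}$
$U{\left(Z,x \right)} = - 24 \sqrt{3}$ ($U{\left(Z,x \right)} = 3^{\frac{3}{2}} \left(-8\right) = 3 \sqrt{3} \left(-8\right) = - 24 \sqrt{3}$)
$r{\left(267 \right)} - U{\left(-126,c{\left(-18 \right)} \right)} = -5 - - 24 \sqrt{3} = -5 + 24 \sqrt{3}$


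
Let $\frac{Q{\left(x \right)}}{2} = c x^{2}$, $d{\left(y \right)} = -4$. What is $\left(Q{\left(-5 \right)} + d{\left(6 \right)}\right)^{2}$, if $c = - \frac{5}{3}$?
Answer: $\frac{68644}{9} \approx 7627.1$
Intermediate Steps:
$c = - \frac{5}{3}$ ($c = \left(-5\right) \frac{1}{3} = - \frac{5}{3} \approx -1.6667$)
$Q{\left(x \right)} = - \frac{10 x^{2}}{3}$ ($Q{\left(x \right)} = 2 \left(- \frac{5 x^{2}}{3}\right) = - \frac{10 x^{2}}{3}$)
$\left(Q{\left(-5 \right)} + d{\left(6 \right)}\right)^{2} = \left(- \frac{10 \left(-5\right)^{2}}{3} - 4\right)^{2} = \left(\left(- \frac{10}{3}\right) 25 - 4\right)^{2} = \left(- \frac{250}{3} - 4\right)^{2} = \left(- \frac{262}{3}\right)^{2} = \frac{68644}{9}$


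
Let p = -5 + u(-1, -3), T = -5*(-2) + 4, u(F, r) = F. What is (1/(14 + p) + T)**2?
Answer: 12769/64 ≈ 199.52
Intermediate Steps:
T = 14 (T = 10 + 4 = 14)
p = -6 (p = -5 - 1 = -6)
(1/(14 + p) + T)**2 = (1/(14 - 6) + 14)**2 = (1/8 + 14)**2 = (113/8)**2 = 12769/64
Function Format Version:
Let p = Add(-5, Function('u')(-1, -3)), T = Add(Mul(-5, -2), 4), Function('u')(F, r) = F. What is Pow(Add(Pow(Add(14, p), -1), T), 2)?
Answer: Rational(12769, 64) ≈ 199.52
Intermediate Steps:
T = 14 (T = Add(10, 4) = 14)
p = -6 (p = Add(-5, -1) = -6)
Pow(Add(Pow(Add(14, p), -1), T), 2) = Pow(Add(Pow(Add(14, -6), -1), 14), 2) = Pow(Add(Pow(8, -1), 14), 2) = Pow(Add(Rational(1, 8), 14), 2) = Pow(Rational(113, 8), 2) = Rational(12769, 64)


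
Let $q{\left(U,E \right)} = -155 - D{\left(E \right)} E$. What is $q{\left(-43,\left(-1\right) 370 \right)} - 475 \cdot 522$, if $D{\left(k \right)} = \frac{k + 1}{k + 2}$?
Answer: $- \frac{45583055}{184} \approx -2.4773 \cdot 10^{5}$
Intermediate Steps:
$D{\left(k \right)} = \frac{1 + k}{2 + k}$
$q{\left(U,E \right)} = -155 - \frac{E \left(1 + E\right)}{2 + E}$ ($q{\left(U,E \right)} = -155 - \frac{1 + E}{2 + E} E = -155 - \frac{E \left(1 + E\right)}{2 + E}$)
$q{\left(-43,\left(-1\right) 370 \right)} - 475 \cdot 522 = \frac{-310 - \left(\left(-1\right) 370\right)^{2} - 156 \left(\left(-1\right) 370\right)}{2 - 370} - 475 \cdot 522 = \frac{-310 - \left(-370\right)^{2} - -57720}{2 - 370} - 247950 = \frac{-310 - 136900 + 57720}{-368} - 247950 = - \frac{-310 - 136900 + 57720}{368} - 247950 = \left(- \frac{1}{368}\right) \left(-79490\right) - 247950 = \frac{39745}{184} - 247950 = - \frac{45583055}{184}$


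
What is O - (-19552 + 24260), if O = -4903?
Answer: -9611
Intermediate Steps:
O - (-19552 + 24260) = -4903 - (-19552 + 24260) = -4903 - 1*4708 = -4903 - 4708 = -9611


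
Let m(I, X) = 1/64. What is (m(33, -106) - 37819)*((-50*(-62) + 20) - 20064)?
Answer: 2563219485/4 ≈ 6.4080e+8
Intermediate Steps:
m(I, X) = 1/64
(m(33, -106) - 37819)*((-50*(-62) + 20) - 20064) = (1/64 - 37819)*((-50*(-62) + 20) - 20064) = -2420415*((3100 + 20) - 20064)/64 = -2420415*(3120 - 20064)/64 = -2420415/64*(-16944) = 2563219485/4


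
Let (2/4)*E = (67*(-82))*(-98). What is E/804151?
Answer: 1076824/804151 ≈ 1.3391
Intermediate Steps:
E = 1076824 (E = 2*((67*(-82))*(-98)) = 2*(-5494*(-98)) = 2*538412 = 1076824)
E/804151 = 1076824/804151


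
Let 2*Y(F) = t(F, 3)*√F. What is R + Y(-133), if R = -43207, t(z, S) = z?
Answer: -43207 - 133*I*√133/2 ≈ -43207.0 - 766.92*I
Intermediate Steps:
Y(F) = F^(3/2)/2 (Y(F) = (F*√F)/2 = F^(3/2)/2)
R + Y(-133) = -43207 + (-133)^(3/2)/2 = -43207 + (-133*I*√133)/2 = -43207 - 133*I*√133/2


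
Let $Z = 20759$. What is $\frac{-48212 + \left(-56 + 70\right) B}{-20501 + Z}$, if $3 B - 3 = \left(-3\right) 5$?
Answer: $- \frac{24134}{129} \approx -187.09$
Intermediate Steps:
$B = -4$ ($B = 1 + \frac{\left(-3\right) 5}{3} = 1 + \frac{1}{3} \left(-15\right) = 1 - 5 = -4$)
$\frac{-48212 + \left(-56 + 70\right) B}{-20501 + Z} = \frac{-48212 + \left(-56 + 70\right) \left(-4\right)}{-20501 + 20759} = \frac{-48212 + 14 \left(-4\right)}{258} = \left(-48212 - 56\right) \frac{1}{258} = \left(-48268\right) \frac{1}{258} = - \frac{24134}{129}$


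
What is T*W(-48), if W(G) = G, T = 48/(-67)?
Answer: 2304/67 ≈ 34.388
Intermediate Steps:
T = -48/67 (T = 48*(-1/67) = -48/67 ≈ -0.71642)
T*W(-48) = -48/67*(-48) = 2304/67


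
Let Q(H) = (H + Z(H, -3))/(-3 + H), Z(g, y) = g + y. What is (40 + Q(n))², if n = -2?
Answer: 42849/25 ≈ 1714.0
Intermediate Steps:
Q(H) = (-3 + 2*H)/(-3 + H) (Q(H) = (H + (H - 3))/(-3 + H) = (H + (-3 + H))/(-3 + H) = (-3 + 2*H)/(-3 + H))
(40 + Q(n))² = (40 + (-3 + 2*(-2))/(-3 - 2))² = (40 + (-3 - 4)/(-5))² = (40 - ⅕*(-7))² = (40 + 7/5)² = (207/5)² = 42849/25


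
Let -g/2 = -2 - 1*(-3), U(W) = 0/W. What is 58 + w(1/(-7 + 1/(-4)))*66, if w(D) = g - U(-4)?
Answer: -74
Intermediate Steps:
U(W) = 0
g = -2 (g = -2*(-2 - 1*(-3)) = -2*(-2 + 3) = -2*1 = -2)
w(D) = -2 (w(D) = -2 - 1*0 = -2 + 0 = -2)
58 + w(1/(-7 + 1/(-4)))*66 = 58 - 2*66 = 58 - 132 = -74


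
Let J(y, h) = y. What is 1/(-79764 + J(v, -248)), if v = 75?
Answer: -1/79689 ≈ -1.2549e-5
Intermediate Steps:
1/(-79764 + J(v, -248)) = 1/(-79764 + 75) = 1/(-79689) = -1/79689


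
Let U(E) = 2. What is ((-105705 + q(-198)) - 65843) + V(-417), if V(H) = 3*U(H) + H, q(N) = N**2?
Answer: -132755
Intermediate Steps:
V(H) = 6 + H (V(H) = 3*2 + H = 6 + H)
((-105705 + q(-198)) - 65843) + V(-417) = ((-105705 + (-198)**2) - 65843) + (6 - 417) = ((-105705 + 39204) - 65843) - 411 = (-66501 - 65843) - 411 = -132344 - 411 = -132755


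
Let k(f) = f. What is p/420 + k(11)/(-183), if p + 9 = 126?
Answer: 5597/25620 ≈ 0.21846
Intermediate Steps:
p = 117 (p = -9 + 126 = 117)
p/420 + k(11)/(-183) = 117/420 + 11/(-183) = 117*(1/420) + 11*(-1/183) = 39/140 - 11/183 = 5597/25620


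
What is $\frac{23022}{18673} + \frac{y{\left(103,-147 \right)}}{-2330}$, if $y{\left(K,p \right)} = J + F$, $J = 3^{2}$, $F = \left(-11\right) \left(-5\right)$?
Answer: $\frac{26223094}{21754045} \approx 1.2054$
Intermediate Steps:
$F = 55$
$J = 9$
$y{\left(K,p \right)} = 64$ ($y{\left(K,p \right)} = 9 + 55 = 64$)
$\frac{23022}{18673} + \frac{y{\left(103,-147 \right)}}{-2330} = \frac{23022}{18673} + \frac{64}{-2330} = 23022 \cdot \frac{1}{18673} + 64 \left(- \frac{1}{2330}\right) = \frac{23022}{18673} - \frac{32}{1165} = \frac{26223094}{21754045}$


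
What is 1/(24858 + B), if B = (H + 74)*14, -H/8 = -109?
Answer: 1/38102 ≈ 2.6245e-5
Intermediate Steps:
H = 872 (H = -8*(-109) = 872)
B = 13244 (B = (872 + 74)*14 = 946*14 = 13244)
1/(24858 + B) = 1/(24858 + 13244) = 1/38102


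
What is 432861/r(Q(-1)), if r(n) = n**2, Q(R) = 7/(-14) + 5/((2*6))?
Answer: 62331984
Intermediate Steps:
Q(R) = -1/12 (Q(R) = 7*(-1/14) + 5/12 = -1/2 + 5*(1/12) = -1/2 + 5/12 = -1/12)
432861/r(Q(-1)) = 432861/((-1/12)**2) = 432861/(1/144) = 432861*144 = 62331984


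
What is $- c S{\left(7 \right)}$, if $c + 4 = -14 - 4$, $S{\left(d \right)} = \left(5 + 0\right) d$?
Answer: $770$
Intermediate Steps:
$S{\left(d \right)} = 5 d$
$c = -22$ ($c = -4 - 18 = -22$)
$- c S{\left(7 \right)} = \left(-1\right) \left(-22\right) 5 \cdot 7 = 22 \cdot 35 = 770$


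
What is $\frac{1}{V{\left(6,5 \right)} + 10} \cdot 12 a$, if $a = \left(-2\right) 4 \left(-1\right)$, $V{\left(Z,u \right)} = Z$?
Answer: $6$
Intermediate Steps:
$a = 8$ ($a = \left(-8\right) \left(-1\right) = 8$)
$\frac{1}{V{\left(6,5 \right)} + 10} \cdot 12 a = \frac{1}{6 + 10} \cdot 12 \cdot 8 = \frac{1}{16} \cdot 12 \cdot 8 = \frac{3}{4} \cdot 8 = 6$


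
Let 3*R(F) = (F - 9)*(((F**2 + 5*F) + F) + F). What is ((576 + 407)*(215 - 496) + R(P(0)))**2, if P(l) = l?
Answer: 76299145729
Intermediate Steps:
R(F) = (-9 + F)*(F**2 + 7*F)/3 (R(F) = ((F - 9)*(((F**2 + 5*F) + F) + F))/3 = ((-9 + F)*((F**2 + 6*F) + F))/3 = ((-9 + F)*(F**2 + 7*F))/3 = (-9 + F)*(F**2 + 7*F)/3)
((576 + 407)*(215 - 496) + R(P(0)))**2 = ((576 + 407)*(215 - 496) + (1/3)*0*(-63 + 0**2 - 2*0))**2 = (983*(-281) + (1/3)*0*(-63 + 0 + 0))**2 = (-276223 + (1/3)*0*(-63))**2 = (-276223 + 0)**2 = (-276223)**2 = 76299145729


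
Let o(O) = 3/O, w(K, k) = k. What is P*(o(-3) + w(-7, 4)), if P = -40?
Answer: -120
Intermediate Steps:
P*(o(-3) + w(-7, 4)) = -40*(3/(-3) + 4) = -40*(3*(-1/3) + 4) = -40*(-1 + 4) = -40*3 = -120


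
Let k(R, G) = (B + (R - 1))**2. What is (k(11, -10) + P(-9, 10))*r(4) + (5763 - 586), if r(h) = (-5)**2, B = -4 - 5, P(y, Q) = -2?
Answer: 5152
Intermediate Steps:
B = -9
r(h) = 25
k(R, G) = (-10 + R)**2 (k(R, G) = (-9 + (R - 1))**2 = (-9 + (-1 + R))**2 = (-10 + R)**2)
(k(11, -10) + P(-9, 10))*r(4) + (5763 - 586) = ((-10 + 11)**2 - 2)*25 + (5763 - 586) = (1**2 - 2)*25 + 5177 = (1 - 2)*25 + 5177 = -1*25 + 5177 = -25 + 5177 = 5152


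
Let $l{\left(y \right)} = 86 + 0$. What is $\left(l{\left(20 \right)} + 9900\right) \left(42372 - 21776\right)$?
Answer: $205671656$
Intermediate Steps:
$l{\left(y \right)} = 86$
$\left(l{\left(20 \right)} + 9900\right) \left(42372 - 21776\right) = \left(86 + 9900\right) \left(42372 - 21776\right) = 9986 \cdot 20596 = 205671656$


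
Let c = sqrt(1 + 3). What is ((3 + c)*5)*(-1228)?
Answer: -30700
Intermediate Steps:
c = 2 (c = sqrt(4) = 2)
((3 + c)*5)*(-1228) = ((3 + 2)*5)*(-1228) = (5*5)*(-1228) = 25*(-1228) = -30700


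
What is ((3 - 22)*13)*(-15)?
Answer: 3705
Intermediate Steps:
((3 - 22)*13)*(-15) = -19*13*(-15) = -247*(-15) = 3705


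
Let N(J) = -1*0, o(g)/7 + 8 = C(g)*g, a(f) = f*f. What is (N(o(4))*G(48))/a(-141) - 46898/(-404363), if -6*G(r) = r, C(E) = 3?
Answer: 46898/404363 ≈ 0.11598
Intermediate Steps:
G(r) = -r/6
a(f) = f²
o(g) = -56 + 21*g (o(g) = -56 + 7*(3*g) = -56 + 21*g)
N(J) = 0
(N(o(4))*G(48))/a(-141) - 46898/(-404363) = (0*(-⅙*48))/((-141)²) - 46898/(-404363) = (0*(-8))/19881 - 46898*(-1/404363) = 0*(1/19881) + 46898/404363 = 0 + 46898/404363 = 46898/404363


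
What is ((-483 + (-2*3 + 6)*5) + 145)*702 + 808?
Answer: -236468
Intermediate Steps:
((-483 + (-2*3 + 6)*5) + 145)*702 + 808 = ((-483 + (-6 + 6)*5) + 145)*702 + 808 = ((-483 + 0*5) + 145)*702 + 808 = ((-483 + 0) + 145)*702 + 808 = (-483 + 145)*702 + 808 = -338*702 + 808 = -237276 + 808 = -236468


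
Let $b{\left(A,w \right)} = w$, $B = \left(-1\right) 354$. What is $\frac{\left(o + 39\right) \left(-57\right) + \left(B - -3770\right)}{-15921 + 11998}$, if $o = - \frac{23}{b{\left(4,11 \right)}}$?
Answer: $- \frac{14434}{43153} \approx -0.33448$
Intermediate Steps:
$B = -354$
$o = - \frac{23}{11} \approx -2.0909$
$\frac{\left(o + 39\right) \left(-57\right) + \left(B - -3770\right)}{-15921 + 11998} = \frac{\left(- \frac{23}{11} + 39\right) \left(-57\right) - -3416}{-15921 + 11998} = \frac{\frac{406}{11} \left(-57\right) + \left(-354 + 3770\right)}{-3923} = \left(- \frac{23142}{11} + 3416\right) \left(- \frac{1}{3923}\right) = \frac{14434}{11} \left(- \frac{1}{3923}\right) = - \frac{14434}{43153}$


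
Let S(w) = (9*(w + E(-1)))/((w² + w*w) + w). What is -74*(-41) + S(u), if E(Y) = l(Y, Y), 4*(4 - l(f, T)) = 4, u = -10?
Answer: 576397/190 ≈ 3033.7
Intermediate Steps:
l(f, T) = 3 (l(f, T) = 4 - ¼*4 = 4 - 1 = 3)
E(Y) = 3
S(w) = (27 + 9*w)/(w + 2*w²) (S(w) = (9*(w + 3))/((w² + w*w) + w) = (9*(3 + w))/((w² + w²) + w) = (27 + 9*w)/(2*w² + w) = (27 + 9*w)/(w + 2*w²))
-74*(-41) + S(u) = -74*(-41) + 9*(3 - 10)/(-10*(1 + 2*(-10))) = 3034 + 9*(-⅒)*(-7)/(1 - 20) = 3034 + 9*(-⅒)*(-7)/(-19) = 3034 + 9*(-⅒)*(-1/19)*(-7) = 3034 - 63/190 = 576397/190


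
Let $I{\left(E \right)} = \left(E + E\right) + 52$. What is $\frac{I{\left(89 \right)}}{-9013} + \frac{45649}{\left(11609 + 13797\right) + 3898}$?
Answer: $\frac{404694517}{264116952} \approx 1.5323$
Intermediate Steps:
$I{\left(E \right)} = 52 + 2 E$ ($I{\left(E \right)} = 2 E + 52 = 52 + 2 E$)
$\frac{I{\left(89 \right)}}{-9013} + \frac{45649}{\left(11609 + 13797\right) + 3898} = \frac{52 + 2 \cdot 89}{-9013} + \frac{45649}{\left(11609 + 13797\right) + 3898} = \left(52 + 178\right) \left(- \frac{1}{9013}\right) + \frac{45649}{25406 + 3898} = 230 \left(- \frac{1}{9013}\right) + \frac{45649}{29304} = - \frac{230}{9013} + 45649 \cdot \frac{1}{29304} = - \frac{230}{9013} + \frac{45649}{29304} = \frac{404694517}{264116952}$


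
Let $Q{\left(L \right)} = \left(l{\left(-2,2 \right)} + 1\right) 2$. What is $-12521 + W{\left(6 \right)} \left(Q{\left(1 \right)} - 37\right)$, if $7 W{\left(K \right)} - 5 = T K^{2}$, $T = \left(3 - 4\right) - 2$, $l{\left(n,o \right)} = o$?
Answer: $- \frac{84454}{7} \approx -12065.0$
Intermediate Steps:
$T = -3$ ($T = -1 - 2 = -3$)
$W{\left(K \right)} = \frac{5}{7} - \frac{3 K^{2}}{7}$ ($W{\left(K \right)} = \frac{5}{7} + \frac{\left(-3\right) K^{2}}{7} = \frac{5}{7} - \frac{3 K^{2}}{7}$)
$Q{\left(L \right)} = 6$ ($Q{\left(L \right)} = \left(2 + 1\right) 2 = 3 \cdot 2 = 6$)
$-12521 + W{\left(6 \right)} \left(Q{\left(1 \right)} - 37\right) = -12521 + \left(\frac{5}{7} - \frac{3 \cdot 6^{2}}{7}\right) \left(6 - 37\right) = -12521 + \left(\frac{5}{7} - \frac{108}{7}\right) \left(-31\right) = -12521 - - \frac{3193}{7} = -12521 + \frac{3193}{7} = - \frac{84454}{7}$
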